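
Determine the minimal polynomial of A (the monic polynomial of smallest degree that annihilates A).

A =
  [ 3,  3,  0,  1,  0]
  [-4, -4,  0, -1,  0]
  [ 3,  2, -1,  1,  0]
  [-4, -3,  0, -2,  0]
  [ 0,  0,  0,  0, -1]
x^2 + 2*x + 1

The characteristic polynomial is χ_A(x) = (x + 1)^5, so the eigenvalues are known. The minimal polynomial is
  m_A(x) = Π_λ (x − λ)^{k_λ}
where k_λ is the size of the *largest* Jordan block for λ (equivalently, the smallest k with (A − λI)^k v = 0 for every generalised eigenvector v of λ).

  λ = -1: largest Jordan block has size 2, contributing (x + 1)^2

So m_A(x) = (x + 1)^2 = x^2 + 2*x + 1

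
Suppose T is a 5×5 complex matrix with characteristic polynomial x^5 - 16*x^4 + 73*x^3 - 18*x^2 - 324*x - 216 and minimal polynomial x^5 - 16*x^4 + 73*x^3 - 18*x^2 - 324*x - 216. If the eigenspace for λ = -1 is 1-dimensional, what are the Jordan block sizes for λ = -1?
Block sizes for λ = -1: [2]

Step 1 — from the characteristic polynomial, algebraic multiplicity of λ = -1 is 2. From dim ker(T − (-1)·I) = 1, there are exactly 1 Jordan blocks for λ = -1.
Step 2 — from the minimal polynomial, the factor (x + 1)^2 tells us the largest block for λ = -1 has size 2.
Step 3 — with total size 2, 1 blocks, and largest block 2, the block sizes (in nonincreasing order) are [2].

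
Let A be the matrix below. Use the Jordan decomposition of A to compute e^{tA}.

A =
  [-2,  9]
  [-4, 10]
e^{tA} =
  [-6*t*exp(4*t) + exp(4*t), 9*t*exp(4*t)]
  [-4*t*exp(4*t), 6*t*exp(4*t) + exp(4*t)]

Strategy: write A = P · J · P⁻¹ where J is a Jordan canonical form, so e^{tA} = P · e^{tJ} · P⁻¹, and e^{tJ} can be computed block-by-block.

A has Jordan form
J =
  [4, 1]
  [0, 4]
(up to reordering of blocks).

Per-block formulas:
  For a 2×2 Jordan block J_2(4): exp(t · J_2(4)) = e^(4t)·(I + t·N), where N is the 2×2 nilpotent shift.

After assembling e^{tJ} and conjugating by P, we get:

e^{tA} =
  [-6*t*exp(4*t) + exp(4*t), 9*t*exp(4*t)]
  [-4*t*exp(4*t), 6*t*exp(4*t) + exp(4*t)]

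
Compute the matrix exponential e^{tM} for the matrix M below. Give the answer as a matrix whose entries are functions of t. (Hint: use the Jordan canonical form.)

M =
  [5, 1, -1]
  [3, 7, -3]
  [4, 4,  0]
e^{tM} =
  [t*exp(4*t) + exp(4*t), t*exp(4*t), -t*exp(4*t)]
  [3*t*exp(4*t), 3*t*exp(4*t) + exp(4*t), -3*t*exp(4*t)]
  [4*t*exp(4*t), 4*t*exp(4*t), -4*t*exp(4*t) + exp(4*t)]

Strategy: write M = P · J · P⁻¹ where J is a Jordan canonical form, so e^{tM} = P · e^{tJ} · P⁻¹, and e^{tJ} can be computed block-by-block.

M has Jordan form
J =
  [4, 1, 0]
  [0, 4, 0]
  [0, 0, 4]
(up to reordering of blocks).

Per-block formulas:
  For a 2×2 Jordan block J_2(4): exp(t · J_2(4)) = e^(4t)·(I + t·N), where N is the 2×2 nilpotent shift.
  For a 1×1 block at λ = 4: exp(t · [4]) = [e^(4t)].

After assembling e^{tJ} and conjugating by P, we get:

e^{tM} =
  [t*exp(4*t) + exp(4*t), t*exp(4*t), -t*exp(4*t)]
  [3*t*exp(4*t), 3*t*exp(4*t) + exp(4*t), -3*t*exp(4*t)]
  [4*t*exp(4*t), 4*t*exp(4*t), -4*t*exp(4*t) + exp(4*t)]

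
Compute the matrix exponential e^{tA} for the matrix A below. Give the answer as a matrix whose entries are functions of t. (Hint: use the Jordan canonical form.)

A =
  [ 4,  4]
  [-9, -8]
e^{tA} =
  [6*t*exp(-2*t) + exp(-2*t), 4*t*exp(-2*t)]
  [-9*t*exp(-2*t), -6*t*exp(-2*t) + exp(-2*t)]

Strategy: write A = P · J · P⁻¹ where J is a Jordan canonical form, so e^{tA} = P · e^{tJ} · P⁻¹, and e^{tJ} can be computed block-by-block.

A has Jordan form
J =
  [-2,  1]
  [ 0, -2]
(up to reordering of blocks).

Per-block formulas:
  For a 2×2 Jordan block J_2(-2): exp(t · J_2(-2)) = e^(-2t)·(I + t·N), where N is the 2×2 nilpotent shift.

After assembling e^{tJ} and conjugating by P, we get:

e^{tA} =
  [6*t*exp(-2*t) + exp(-2*t), 4*t*exp(-2*t)]
  [-9*t*exp(-2*t), -6*t*exp(-2*t) + exp(-2*t)]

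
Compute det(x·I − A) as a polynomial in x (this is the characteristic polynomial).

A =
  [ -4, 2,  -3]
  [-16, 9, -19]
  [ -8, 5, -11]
x^3 + 6*x^2 + 12*x + 8

Expanding det(x·I − A) (e.g. by cofactor expansion or by noting that A is similar to its Jordan form J, which has the same characteristic polynomial as A) gives
  χ_A(x) = x^3 + 6*x^2 + 12*x + 8
which factors as (x + 2)^3. The eigenvalues (with algebraic multiplicities) are λ = -2 with multiplicity 3.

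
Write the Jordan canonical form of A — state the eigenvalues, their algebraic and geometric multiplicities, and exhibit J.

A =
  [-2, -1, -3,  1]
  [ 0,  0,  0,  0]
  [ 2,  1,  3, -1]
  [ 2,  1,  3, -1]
J_2(0) ⊕ J_1(0) ⊕ J_1(0)

The characteristic polynomial is
  det(x·I − A) = x^4

Eigenvalues and multiplicities (the geometric multiplicity of λ is n − rank(A − λI), which equals the number of Jordan blocks for λ):
  λ = 0: algebraic multiplicity = 4, geometric multiplicity = 3

Determining the block sizes for each eigenvalue:
  λ = 0: 3 blocks summing to 4 forces exactly one block of size 2 and the rest size 1 → block sizes [2, 1, 1]

Assembling the blocks gives a Jordan form
J =
  [0, 1, 0, 0]
  [0, 0, 0, 0]
  [0, 0, 0, 0]
  [0, 0, 0, 0]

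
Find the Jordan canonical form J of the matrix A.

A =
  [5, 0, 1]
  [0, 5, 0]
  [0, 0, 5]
J_2(5) ⊕ J_1(5)

The characteristic polynomial is
  det(x·I − A) = x^3 - 15*x^2 + 75*x - 125 = (x - 5)^3

Eigenvalues and multiplicities (the geometric multiplicity of λ is n − rank(A − λI), which equals the number of Jordan blocks for λ):
  λ = 5: algebraic multiplicity = 3, geometric multiplicity = 2

Determining the block sizes for each eigenvalue:
  λ = 5: 2 blocks summing to 3 forces exactly one block of size 2 and the rest size 1 → block sizes [2, 1]

Assembling the blocks gives a Jordan form
J =
  [5, 1, 0]
  [0, 5, 0]
  [0, 0, 5]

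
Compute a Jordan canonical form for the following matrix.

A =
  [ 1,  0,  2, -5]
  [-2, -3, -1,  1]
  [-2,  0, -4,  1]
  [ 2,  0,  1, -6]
J_3(-3) ⊕ J_1(-3)

The characteristic polynomial is
  det(x·I − A) = x^4 + 12*x^3 + 54*x^2 + 108*x + 81 = (x + 3)^4

Eigenvalues and multiplicities (the geometric multiplicity of λ is n − rank(A − λI), which equals the number of Jordan blocks for λ):
  λ = -3: algebraic multiplicity = 4, geometric multiplicity = 2

Determining the block sizes for each eigenvalue:
  λ = -3: with am = 4 and gm = 2, the partition is not yet determined (e.g. several partitions of 4 into 2 parts exist). Let N = A − (-3)·I. Computing rank(N^1) = 2, rank(N^2) = 1, rank(N^3) = 0; the number of blocks of size ≥ j is rank(N^{j−1}) − rank(N^j), giving [2, 1, 1]. So we have 1 block(s) of size 3, 1 block(s) of size 1 → block sizes [3, 1]

Assembling the blocks gives a Jordan form
J =
  [-3,  1,  0,  0]
  [ 0, -3,  1,  0]
  [ 0,  0, -3,  0]
  [ 0,  0,  0, -3]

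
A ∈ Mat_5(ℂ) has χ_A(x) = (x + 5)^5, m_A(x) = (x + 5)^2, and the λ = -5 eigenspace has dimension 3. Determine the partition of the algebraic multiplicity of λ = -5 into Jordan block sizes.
Block sizes for λ = -5: [2, 2, 1]

Step 1 — from the characteristic polynomial, algebraic multiplicity of λ = -5 is 5. From dim ker(A − (-5)·I) = 3, there are exactly 3 Jordan blocks for λ = -5.
Step 2 — from the minimal polynomial, the factor (x + 5)^2 tells us the largest block for λ = -5 has size 2.
Step 3 — with total size 5, 3 blocks, and largest block 2, the block sizes (in nonincreasing order) are [2, 2, 1].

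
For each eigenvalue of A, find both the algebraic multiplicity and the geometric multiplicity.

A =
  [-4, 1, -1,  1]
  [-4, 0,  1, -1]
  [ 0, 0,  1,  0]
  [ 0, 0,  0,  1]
λ = -2: alg = 2, geom = 1; λ = 1: alg = 2, geom = 2

Step 1 — factor the characteristic polynomial to read off the algebraic multiplicities:
  χ_A(x) = (x - 1)^2*(x + 2)^2

Step 2 — compute geometric multiplicities via the rank-nullity identity g(λ) = n − rank(A − λI):
  rank(A − (-2)·I) = 3, so dim ker(A − (-2)·I) = n − 3 = 1
  rank(A − (1)·I) = 2, so dim ker(A − (1)·I) = n − 2 = 2

Summary:
  λ = -2: algebraic multiplicity = 2, geometric multiplicity = 1
  λ = 1: algebraic multiplicity = 2, geometric multiplicity = 2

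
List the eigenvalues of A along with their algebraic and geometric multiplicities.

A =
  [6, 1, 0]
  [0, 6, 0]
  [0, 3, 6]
λ = 6: alg = 3, geom = 2

Step 1 — factor the characteristic polynomial to read off the algebraic multiplicities:
  χ_A(x) = (x - 6)^3

Step 2 — compute geometric multiplicities via the rank-nullity identity g(λ) = n − rank(A − λI):
  rank(A − (6)·I) = 1, so dim ker(A − (6)·I) = n − 1 = 2

Summary:
  λ = 6: algebraic multiplicity = 3, geometric multiplicity = 2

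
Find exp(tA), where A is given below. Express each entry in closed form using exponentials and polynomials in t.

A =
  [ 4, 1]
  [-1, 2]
e^{tA} =
  [t*exp(3*t) + exp(3*t), t*exp(3*t)]
  [-t*exp(3*t), -t*exp(3*t) + exp(3*t)]

Strategy: write A = P · J · P⁻¹ where J is a Jordan canonical form, so e^{tA} = P · e^{tJ} · P⁻¹, and e^{tJ} can be computed block-by-block.

A has Jordan form
J =
  [3, 1]
  [0, 3]
(up to reordering of blocks).

Per-block formulas:
  For a 2×2 Jordan block J_2(3): exp(t · J_2(3)) = e^(3t)·(I + t·N), where N is the 2×2 nilpotent shift.

After assembling e^{tJ} and conjugating by P, we get:

e^{tA} =
  [t*exp(3*t) + exp(3*t), t*exp(3*t)]
  [-t*exp(3*t), -t*exp(3*t) + exp(3*t)]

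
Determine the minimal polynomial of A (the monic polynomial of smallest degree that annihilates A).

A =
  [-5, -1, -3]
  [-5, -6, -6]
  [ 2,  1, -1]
x^3 + 12*x^2 + 48*x + 64

The characteristic polynomial is χ_A(x) = (x + 4)^3, so the eigenvalues are known. The minimal polynomial is
  m_A(x) = Π_λ (x − λ)^{k_λ}
where k_λ is the size of the *largest* Jordan block for λ (equivalently, the smallest k with (A − λI)^k v = 0 for every generalised eigenvector v of λ).

  λ = -4: largest Jordan block has size 3, contributing (x + 4)^3

So m_A(x) = (x + 4)^3 = x^3 + 12*x^2 + 48*x + 64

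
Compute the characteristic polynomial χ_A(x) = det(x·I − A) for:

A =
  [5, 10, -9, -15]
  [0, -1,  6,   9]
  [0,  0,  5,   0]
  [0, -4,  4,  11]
x^4 - 20*x^3 + 150*x^2 - 500*x + 625

Expanding det(x·I − A) (e.g. by cofactor expansion or by noting that A is similar to its Jordan form J, which has the same characteristic polynomial as A) gives
  χ_A(x) = x^4 - 20*x^3 + 150*x^2 - 500*x + 625
which factors as (x - 5)^4. The eigenvalues (with algebraic multiplicities) are λ = 5 with multiplicity 4.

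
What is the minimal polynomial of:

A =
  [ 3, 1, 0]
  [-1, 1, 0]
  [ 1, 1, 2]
x^2 - 4*x + 4

The characteristic polynomial is χ_A(x) = (x - 2)^3, so the eigenvalues are known. The minimal polynomial is
  m_A(x) = Π_λ (x − λ)^{k_λ}
where k_λ is the size of the *largest* Jordan block for λ (equivalently, the smallest k with (A − λI)^k v = 0 for every generalised eigenvector v of λ).

  λ = 2: largest Jordan block has size 2, contributing (x − 2)^2

So m_A(x) = (x - 2)^2 = x^2 - 4*x + 4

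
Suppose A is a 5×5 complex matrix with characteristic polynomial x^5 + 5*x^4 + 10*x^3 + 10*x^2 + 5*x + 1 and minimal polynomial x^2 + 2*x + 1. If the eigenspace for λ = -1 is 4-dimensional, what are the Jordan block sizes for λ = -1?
Block sizes for λ = -1: [2, 1, 1, 1]

Step 1 — from the characteristic polynomial, algebraic multiplicity of λ = -1 is 5. From dim ker(A − (-1)·I) = 4, there are exactly 4 Jordan blocks for λ = -1.
Step 2 — from the minimal polynomial, the factor (x + 1)^2 tells us the largest block for λ = -1 has size 2.
Step 3 — with total size 5, 4 blocks, and largest block 2, the block sizes (in nonincreasing order) are [2, 1, 1, 1].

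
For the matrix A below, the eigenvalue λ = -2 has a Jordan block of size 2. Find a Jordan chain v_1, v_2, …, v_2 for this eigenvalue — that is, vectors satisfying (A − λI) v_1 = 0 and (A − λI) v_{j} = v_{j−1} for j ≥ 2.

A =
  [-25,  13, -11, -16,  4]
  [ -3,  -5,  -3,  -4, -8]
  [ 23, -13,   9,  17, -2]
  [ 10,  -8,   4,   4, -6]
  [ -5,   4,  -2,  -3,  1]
A Jordan chain for λ = -2 of length 2:
v_1 = (15, 3, -18, -6, 3)ᵀ
v_2 = (2, 1, 0, -3, 0)ᵀ

Let N = A − (-2)·I. We want v_2 with N^2 v_2 = 0 but N^1 v_2 ≠ 0; then v_{j-1} := N · v_j for j = 2, …, 2.

Pick v_2 = (2, 1, 0, -3, 0)ᵀ.
Then v_1 = N · v_2 = (15, 3, -18, -6, 3)ᵀ.

Sanity check: (A − (-2)·I) v_1 = (0, 0, 0, 0, 0)ᵀ = 0. ✓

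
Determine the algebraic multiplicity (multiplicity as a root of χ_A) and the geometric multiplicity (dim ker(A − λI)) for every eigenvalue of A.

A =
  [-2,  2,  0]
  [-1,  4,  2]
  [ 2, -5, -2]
λ = 0: alg = 3, geom = 1

Step 1 — factor the characteristic polynomial to read off the algebraic multiplicities:
  χ_A(x) = x^3

Step 2 — compute geometric multiplicities via the rank-nullity identity g(λ) = n − rank(A − λI):
  rank(A − (0)·I) = 2, so dim ker(A − (0)·I) = n − 2 = 1

Summary:
  λ = 0: algebraic multiplicity = 3, geometric multiplicity = 1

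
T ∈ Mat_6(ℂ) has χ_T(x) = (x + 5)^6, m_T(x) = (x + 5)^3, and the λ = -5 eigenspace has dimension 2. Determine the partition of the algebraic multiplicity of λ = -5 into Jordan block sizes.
Block sizes for λ = -5: [3, 3]

Step 1 — from the characteristic polynomial, algebraic multiplicity of λ = -5 is 6. From dim ker(T − (-5)·I) = 2, there are exactly 2 Jordan blocks for λ = -5.
Step 2 — from the minimal polynomial, the factor (x + 5)^3 tells us the largest block for λ = -5 has size 3.
Step 3 — with total size 6, 2 blocks, and largest block 3, the block sizes (in nonincreasing order) are [3, 3].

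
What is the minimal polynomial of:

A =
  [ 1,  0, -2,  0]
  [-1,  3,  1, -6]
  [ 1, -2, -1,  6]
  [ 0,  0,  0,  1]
x^3 - 3*x^2 + 3*x - 1

The characteristic polynomial is χ_A(x) = (x - 1)^4, so the eigenvalues are known. The minimal polynomial is
  m_A(x) = Π_λ (x − λ)^{k_λ}
where k_λ is the size of the *largest* Jordan block for λ (equivalently, the smallest k with (A − λI)^k v = 0 for every generalised eigenvector v of λ).

  λ = 1: largest Jordan block has size 3, contributing (x − 1)^3

So m_A(x) = (x - 1)^3 = x^3 - 3*x^2 + 3*x - 1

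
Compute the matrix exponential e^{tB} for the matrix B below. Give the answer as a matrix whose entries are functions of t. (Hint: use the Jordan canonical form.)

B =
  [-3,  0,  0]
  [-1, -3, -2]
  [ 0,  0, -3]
e^{tB} =
  [exp(-3*t), 0, 0]
  [-t*exp(-3*t), exp(-3*t), -2*t*exp(-3*t)]
  [0, 0, exp(-3*t)]

Strategy: write B = P · J · P⁻¹ where J is a Jordan canonical form, so e^{tB} = P · e^{tJ} · P⁻¹, and e^{tJ} can be computed block-by-block.

B has Jordan form
J =
  [-3,  1,  0]
  [ 0, -3,  0]
  [ 0,  0, -3]
(up to reordering of blocks).

Per-block formulas:
  For a 2×2 Jordan block J_2(-3): exp(t · J_2(-3)) = e^(-3t)·(I + t·N), where N is the 2×2 nilpotent shift.
  For a 1×1 block at λ = -3: exp(t · [-3]) = [e^(-3t)].

After assembling e^{tJ} and conjugating by P, we get:

e^{tB} =
  [exp(-3*t), 0, 0]
  [-t*exp(-3*t), exp(-3*t), -2*t*exp(-3*t)]
  [0, 0, exp(-3*t)]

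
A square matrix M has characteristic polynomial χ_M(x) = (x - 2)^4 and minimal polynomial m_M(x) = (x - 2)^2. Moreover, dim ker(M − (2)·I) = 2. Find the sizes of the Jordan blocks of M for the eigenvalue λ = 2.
Block sizes for λ = 2: [2, 2]

Step 1 — from the characteristic polynomial, algebraic multiplicity of λ = 2 is 4. From dim ker(M − (2)·I) = 2, there are exactly 2 Jordan blocks for λ = 2.
Step 2 — from the minimal polynomial, the factor (x − 2)^2 tells us the largest block for λ = 2 has size 2.
Step 3 — with total size 4, 2 blocks, and largest block 2, the block sizes (in nonincreasing order) are [2, 2].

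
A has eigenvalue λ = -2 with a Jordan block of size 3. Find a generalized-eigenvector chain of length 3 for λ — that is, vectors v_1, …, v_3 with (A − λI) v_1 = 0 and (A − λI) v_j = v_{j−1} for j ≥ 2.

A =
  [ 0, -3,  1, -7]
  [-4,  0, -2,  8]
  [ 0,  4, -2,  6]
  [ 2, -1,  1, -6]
A Jordan chain for λ = -2 of length 3:
v_1 = (2, 0, -4, 0)ᵀ
v_2 = (2, -4, 0, 2)ᵀ
v_3 = (1, 0, 0, 0)ᵀ

Let N = A − (-2)·I. We want v_3 with N^3 v_3 = 0 but N^2 v_3 ≠ 0; then v_{j-1} := N · v_j for j = 3, …, 2.

Pick v_3 = (1, 0, 0, 0)ᵀ.
Then v_2 = N · v_3 = (2, -4, 0, 2)ᵀ.
Then v_1 = N · v_2 = (2, 0, -4, 0)ᵀ.

Sanity check: (A − (-2)·I) v_1 = (0, 0, 0, 0)ᵀ = 0. ✓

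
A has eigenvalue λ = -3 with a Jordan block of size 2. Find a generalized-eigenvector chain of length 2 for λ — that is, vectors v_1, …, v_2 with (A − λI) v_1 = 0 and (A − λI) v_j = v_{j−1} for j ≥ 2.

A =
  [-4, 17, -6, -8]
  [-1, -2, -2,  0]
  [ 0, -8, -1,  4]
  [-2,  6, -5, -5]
A Jordan chain for λ = -3 of length 2:
v_1 = (-1, -1, 0, -2)ᵀ
v_2 = (1, 0, 0, 0)ᵀ

Let N = A − (-3)·I. We want v_2 with N^2 v_2 = 0 but N^1 v_2 ≠ 0; then v_{j-1} := N · v_j for j = 2, …, 2.

Pick v_2 = (1, 0, 0, 0)ᵀ.
Then v_1 = N · v_2 = (-1, -1, 0, -2)ᵀ.

Sanity check: (A − (-3)·I) v_1 = (0, 0, 0, 0)ᵀ = 0. ✓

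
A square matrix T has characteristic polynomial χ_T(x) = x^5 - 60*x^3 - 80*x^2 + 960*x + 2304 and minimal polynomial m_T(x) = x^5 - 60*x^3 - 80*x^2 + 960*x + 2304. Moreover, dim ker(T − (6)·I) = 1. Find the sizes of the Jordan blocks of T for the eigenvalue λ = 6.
Block sizes for λ = 6: [2]

Step 1 — from the characteristic polynomial, algebraic multiplicity of λ = 6 is 2. From dim ker(T − (6)·I) = 1, there are exactly 1 Jordan blocks for λ = 6.
Step 2 — from the minimal polynomial, the factor (x − 6)^2 tells us the largest block for λ = 6 has size 2.
Step 3 — with total size 2, 1 blocks, and largest block 2, the block sizes (in nonincreasing order) are [2].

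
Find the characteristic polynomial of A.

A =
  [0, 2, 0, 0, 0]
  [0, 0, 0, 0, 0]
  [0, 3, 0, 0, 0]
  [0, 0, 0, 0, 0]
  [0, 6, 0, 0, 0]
x^5

Expanding det(x·I − A) (e.g. by cofactor expansion or by noting that A is similar to its Jordan form J, which has the same characteristic polynomial as A) gives
  χ_A(x) = x^5
which factors as x^5. The eigenvalues (with algebraic multiplicities) are λ = 0 with multiplicity 5.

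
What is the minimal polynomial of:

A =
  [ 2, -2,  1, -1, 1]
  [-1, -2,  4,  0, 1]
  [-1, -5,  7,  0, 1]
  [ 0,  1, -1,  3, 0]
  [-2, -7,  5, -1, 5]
x^3 - 9*x^2 + 27*x - 27

The characteristic polynomial is χ_A(x) = (x - 3)^5, so the eigenvalues are known. The minimal polynomial is
  m_A(x) = Π_λ (x − λ)^{k_λ}
where k_λ is the size of the *largest* Jordan block for λ (equivalently, the smallest k with (A − λI)^k v = 0 for every generalised eigenvector v of λ).

  λ = 3: largest Jordan block has size 3, contributing (x − 3)^3

So m_A(x) = (x - 3)^3 = x^3 - 9*x^2 + 27*x - 27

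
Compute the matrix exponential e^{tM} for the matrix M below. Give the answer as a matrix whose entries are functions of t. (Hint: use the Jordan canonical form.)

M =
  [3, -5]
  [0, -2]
e^{tM} =
  [exp(3*t), -exp(3*t) + exp(-2*t)]
  [0, exp(-2*t)]

Strategy: write M = P · J · P⁻¹ where J is a Jordan canonical form, so e^{tM} = P · e^{tJ} · P⁻¹, and e^{tJ} can be computed block-by-block.

M has Jordan form
J =
  [-2, 0]
  [ 0, 3]
(up to reordering of blocks).

Per-block formulas:
  For a 1×1 block at λ = -2: exp(t · [-2]) = [e^(-2t)].
  For a 1×1 block at λ = 3: exp(t · [3]) = [e^(3t)].

After assembling e^{tJ} and conjugating by P, we get:

e^{tM} =
  [exp(3*t), -exp(3*t) + exp(-2*t)]
  [0, exp(-2*t)]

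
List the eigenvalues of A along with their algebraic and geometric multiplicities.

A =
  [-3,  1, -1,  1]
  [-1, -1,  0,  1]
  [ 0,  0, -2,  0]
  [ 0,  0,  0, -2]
λ = -2: alg = 4, geom = 2

Step 1 — factor the characteristic polynomial to read off the algebraic multiplicities:
  χ_A(x) = (x + 2)^4

Step 2 — compute geometric multiplicities via the rank-nullity identity g(λ) = n − rank(A − λI):
  rank(A − (-2)·I) = 2, so dim ker(A − (-2)·I) = n − 2 = 2

Summary:
  λ = -2: algebraic multiplicity = 4, geometric multiplicity = 2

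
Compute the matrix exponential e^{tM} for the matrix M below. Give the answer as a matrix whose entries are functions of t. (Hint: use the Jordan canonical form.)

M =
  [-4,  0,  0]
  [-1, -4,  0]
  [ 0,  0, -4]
e^{tM} =
  [exp(-4*t), 0, 0]
  [-t*exp(-4*t), exp(-4*t), 0]
  [0, 0, exp(-4*t)]

Strategy: write M = P · J · P⁻¹ where J is a Jordan canonical form, so e^{tM} = P · e^{tJ} · P⁻¹, and e^{tJ} can be computed block-by-block.

M has Jordan form
J =
  [-4,  1,  0]
  [ 0, -4,  0]
  [ 0,  0, -4]
(up to reordering of blocks).

Per-block formulas:
  For a 1×1 block at λ = -4: exp(t · [-4]) = [e^(-4t)].
  For a 2×2 Jordan block J_2(-4): exp(t · J_2(-4)) = e^(-4t)·(I + t·N), where N is the 2×2 nilpotent shift.

After assembling e^{tJ} and conjugating by P, we get:

e^{tM} =
  [exp(-4*t), 0, 0]
  [-t*exp(-4*t), exp(-4*t), 0]
  [0, 0, exp(-4*t)]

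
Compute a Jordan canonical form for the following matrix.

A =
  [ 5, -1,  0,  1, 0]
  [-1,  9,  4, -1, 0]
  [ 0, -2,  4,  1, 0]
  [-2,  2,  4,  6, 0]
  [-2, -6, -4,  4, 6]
J_2(6) ⊕ J_2(6) ⊕ J_1(6)

The characteristic polynomial is
  det(x·I − A) = x^5 - 30*x^4 + 360*x^3 - 2160*x^2 + 6480*x - 7776 = (x - 6)^5

Eigenvalues and multiplicities (the geometric multiplicity of λ is n − rank(A − λI), which equals the number of Jordan blocks for λ):
  λ = 6: algebraic multiplicity = 5, geometric multiplicity = 3

Determining the block sizes for each eigenvalue:
  λ = 6: with am = 5 and gm = 3, the partition is not yet determined (e.g. several partitions of 5 into 3 parts exist). Let N = A − (6)·I. Computing rank(N^1) = 2, rank(N^2) = 0; the number of blocks of size ≥ j is rank(N^{j−1}) − rank(N^j), giving [3, 2]. So we have 2 block(s) of size 2, 1 block(s) of size 1 → block sizes [2, 2, 1]

Assembling the blocks gives a Jordan form
J =
  [6, 1, 0, 0, 0]
  [0, 6, 0, 0, 0]
  [0, 0, 6, 1, 0]
  [0, 0, 0, 6, 0]
  [0, 0, 0, 0, 6]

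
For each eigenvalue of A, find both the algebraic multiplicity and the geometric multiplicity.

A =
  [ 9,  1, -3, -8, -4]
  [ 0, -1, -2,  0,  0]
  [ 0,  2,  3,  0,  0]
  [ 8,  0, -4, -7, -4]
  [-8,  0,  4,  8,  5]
λ = 1: alg = 4, geom = 3; λ = 5: alg = 1, geom = 1

Step 1 — factor the characteristic polynomial to read off the algebraic multiplicities:
  χ_A(x) = (x - 5)*(x - 1)^4

Step 2 — compute geometric multiplicities via the rank-nullity identity g(λ) = n − rank(A − λI):
  rank(A − (1)·I) = 2, so dim ker(A − (1)·I) = n − 2 = 3
  rank(A − (5)·I) = 4, so dim ker(A − (5)·I) = n − 4 = 1

Summary:
  λ = 1: algebraic multiplicity = 4, geometric multiplicity = 3
  λ = 5: algebraic multiplicity = 1, geometric multiplicity = 1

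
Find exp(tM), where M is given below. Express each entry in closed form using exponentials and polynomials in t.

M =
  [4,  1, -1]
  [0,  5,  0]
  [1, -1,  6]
e^{tM} =
  [-t*exp(5*t) + exp(5*t), t*exp(5*t), -t*exp(5*t)]
  [0, exp(5*t), 0]
  [t*exp(5*t), -t*exp(5*t), t*exp(5*t) + exp(5*t)]

Strategy: write M = P · J · P⁻¹ where J is a Jordan canonical form, so e^{tM} = P · e^{tJ} · P⁻¹, and e^{tJ} can be computed block-by-block.

M has Jordan form
J =
  [5, 1, 0]
  [0, 5, 0]
  [0, 0, 5]
(up to reordering of blocks).

Per-block formulas:
  For a 2×2 Jordan block J_2(5): exp(t · J_2(5)) = e^(5t)·(I + t·N), where N is the 2×2 nilpotent shift.
  For a 1×1 block at λ = 5: exp(t · [5]) = [e^(5t)].

After assembling e^{tJ} and conjugating by P, we get:

e^{tM} =
  [-t*exp(5*t) + exp(5*t), t*exp(5*t), -t*exp(5*t)]
  [0, exp(5*t), 0]
  [t*exp(5*t), -t*exp(5*t), t*exp(5*t) + exp(5*t)]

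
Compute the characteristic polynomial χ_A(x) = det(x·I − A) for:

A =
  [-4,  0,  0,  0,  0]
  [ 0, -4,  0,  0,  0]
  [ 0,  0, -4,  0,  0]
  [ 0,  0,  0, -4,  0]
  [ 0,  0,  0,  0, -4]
x^5 + 20*x^4 + 160*x^3 + 640*x^2 + 1280*x + 1024

Expanding det(x·I − A) (e.g. by cofactor expansion or by noting that A is similar to its Jordan form J, which has the same characteristic polynomial as A) gives
  χ_A(x) = x^5 + 20*x^4 + 160*x^3 + 640*x^2 + 1280*x + 1024
which factors as (x + 4)^5. The eigenvalues (with algebraic multiplicities) are λ = -4 with multiplicity 5.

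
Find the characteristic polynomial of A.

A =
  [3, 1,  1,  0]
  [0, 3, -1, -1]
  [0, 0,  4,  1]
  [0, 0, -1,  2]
x^4 - 12*x^3 + 54*x^2 - 108*x + 81

Expanding det(x·I − A) (e.g. by cofactor expansion or by noting that A is similar to its Jordan form J, which has the same characteristic polynomial as A) gives
  χ_A(x) = x^4 - 12*x^3 + 54*x^2 - 108*x + 81
which factors as (x - 3)^4. The eigenvalues (with algebraic multiplicities) are λ = 3 with multiplicity 4.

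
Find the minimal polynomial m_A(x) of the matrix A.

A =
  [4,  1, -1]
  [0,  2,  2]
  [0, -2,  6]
x^2 - 8*x + 16

The characteristic polynomial is χ_A(x) = (x - 4)^3, so the eigenvalues are known. The minimal polynomial is
  m_A(x) = Π_λ (x − λ)^{k_λ}
where k_λ is the size of the *largest* Jordan block for λ (equivalently, the smallest k with (A − λI)^k v = 0 for every generalised eigenvector v of λ).

  λ = 4: largest Jordan block has size 2, contributing (x − 4)^2

So m_A(x) = (x - 4)^2 = x^2 - 8*x + 16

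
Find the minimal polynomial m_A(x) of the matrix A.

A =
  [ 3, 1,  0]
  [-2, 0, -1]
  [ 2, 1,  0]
x^3 - 3*x^2 + 3*x - 1

The characteristic polynomial is χ_A(x) = (x - 1)^3, so the eigenvalues are known. The minimal polynomial is
  m_A(x) = Π_λ (x − λ)^{k_λ}
where k_λ is the size of the *largest* Jordan block for λ (equivalently, the smallest k with (A − λI)^k v = 0 for every generalised eigenvector v of λ).

  λ = 1: largest Jordan block has size 3, contributing (x − 1)^3

So m_A(x) = (x - 1)^3 = x^3 - 3*x^2 + 3*x - 1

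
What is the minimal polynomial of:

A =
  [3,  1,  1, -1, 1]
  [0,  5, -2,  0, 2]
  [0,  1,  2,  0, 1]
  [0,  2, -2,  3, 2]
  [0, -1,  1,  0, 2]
x^2 - 6*x + 9

The characteristic polynomial is χ_A(x) = (x - 3)^5, so the eigenvalues are known. The minimal polynomial is
  m_A(x) = Π_λ (x − λ)^{k_λ}
where k_λ is the size of the *largest* Jordan block for λ (equivalently, the smallest k with (A − λI)^k v = 0 for every generalised eigenvector v of λ).

  λ = 3: largest Jordan block has size 2, contributing (x − 3)^2

So m_A(x) = (x - 3)^2 = x^2 - 6*x + 9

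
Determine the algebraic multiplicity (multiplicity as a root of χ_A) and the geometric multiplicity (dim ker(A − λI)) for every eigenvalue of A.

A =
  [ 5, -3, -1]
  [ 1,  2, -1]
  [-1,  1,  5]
λ = 4: alg = 3, geom = 1

Step 1 — factor the characteristic polynomial to read off the algebraic multiplicities:
  χ_A(x) = (x - 4)^3

Step 2 — compute geometric multiplicities via the rank-nullity identity g(λ) = n − rank(A − λI):
  rank(A − (4)·I) = 2, so dim ker(A − (4)·I) = n − 2 = 1

Summary:
  λ = 4: algebraic multiplicity = 3, geometric multiplicity = 1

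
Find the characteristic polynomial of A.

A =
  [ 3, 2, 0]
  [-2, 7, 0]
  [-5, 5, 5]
x^3 - 15*x^2 + 75*x - 125

Expanding det(x·I − A) (e.g. by cofactor expansion or by noting that A is similar to its Jordan form J, which has the same characteristic polynomial as A) gives
  χ_A(x) = x^3 - 15*x^2 + 75*x - 125
which factors as (x - 5)^3. The eigenvalues (with algebraic multiplicities) are λ = 5 with multiplicity 3.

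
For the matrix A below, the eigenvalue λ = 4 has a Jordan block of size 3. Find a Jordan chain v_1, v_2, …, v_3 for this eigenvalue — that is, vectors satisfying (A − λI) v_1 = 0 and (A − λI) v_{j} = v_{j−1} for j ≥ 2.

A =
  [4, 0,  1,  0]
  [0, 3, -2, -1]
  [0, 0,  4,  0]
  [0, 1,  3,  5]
A Jordan chain for λ = 4 of length 3:
v_1 = (0, -1, 0, 1)ᵀ
v_2 = (1, -2, 0, 3)ᵀ
v_3 = (0, 0, 1, 0)ᵀ

Let N = A − (4)·I. We want v_3 with N^3 v_3 = 0 but N^2 v_3 ≠ 0; then v_{j-1} := N · v_j for j = 3, …, 2.

Pick v_3 = (0, 0, 1, 0)ᵀ.
Then v_2 = N · v_3 = (1, -2, 0, 3)ᵀ.
Then v_1 = N · v_2 = (0, -1, 0, 1)ᵀ.

Sanity check: (A − (4)·I) v_1 = (0, 0, 0, 0)ᵀ = 0. ✓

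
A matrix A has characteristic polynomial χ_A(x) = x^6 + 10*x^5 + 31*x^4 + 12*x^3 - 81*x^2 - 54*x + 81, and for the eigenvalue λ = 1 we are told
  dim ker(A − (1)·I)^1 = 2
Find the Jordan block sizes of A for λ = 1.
Block sizes for λ = 1: [1, 1]

From the dimensions of kernels of powers, the number of Jordan blocks of size at least j is d_j − d_{j−1} where d_j = dim ker(N^j) (with d_0 = 0). Computing the differences gives [2].
The number of blocks of size exactly k is (#blocks of size ≥ k) − (#blocks of size ≥ k + 1), so the partition is: 2 block(s) of size 1.
In nonincreasing order the block sizes are [1, 1].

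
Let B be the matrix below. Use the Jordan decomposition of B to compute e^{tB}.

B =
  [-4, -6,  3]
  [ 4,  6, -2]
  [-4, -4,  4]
e^{tB} =
  [-6*t*exp(2*t) + exp(2*t), -6*t*exp(2*t), 3*t*exp(2*t)]
  [4*t*exp(2*t), 4*t*exp(2*t) + exp(2*t), -2*t*exp(2*t)]
  [-4*t*exp(2*t), -4*t*exp(2*t), 2*t*exp(2*t) + exp(2*t)]

Strategy: write B = P · J · P⁻¹ where J is a Jordan canonical form, so e^{tB} = P · e^{tJ} · P⁻¹, and e^{tJ} can be computed block-by-block.

B has Jordan form
J =
  [2, 1, 0]
  [0, 2, 0]
  [0, 0, 2]
(up to reordering of blocks).

Per-block formulas:
  For a 1×1 block at λ = 2: exp(t · [2]) = [e^(2t)].
  For a 2×2 Jordan block J_2(2): exp(t · J_2(2)) = e^(2t)·(I + t·N), where N is the 2×2 nilpotent shift.

After assembling e^{tJ} and conjugating by P, we get:

e^{tB} =
  [-6*t*exp(2*t) + exp(2*t), -6*t*exp(2*t), 3*t*exp(2*t)]
  [4*t*exp(2*t), 4*t*exp(2*t) + exp(2*t), -2*t*exp(2*t)]
  [-4*t*exp(2*t), -4*t*exp(2*t), 2*t*exp(2*t) + exp(2*t)]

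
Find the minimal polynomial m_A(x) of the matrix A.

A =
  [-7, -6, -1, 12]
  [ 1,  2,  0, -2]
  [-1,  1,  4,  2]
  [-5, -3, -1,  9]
x^4 - 8*x^3 + 18*x^2 - 27

The characteristic polynomial is χ_A(x) = (x - 3)^3*(x + 1), so the eigenvalues are known. The minimal polynomial is
  m_A(x) = Π_λ (x − λ)^{k_λ}
where k_λ is the size of the *largest* Jordan block for λ (equivalently, the smallest k with (A − λI)^k v = 0 for every generalised eigenvector v of λ).

  λ = -1: largest Jordan block has size 1, contributing (x + 1)
  λ = 3: largest Jordan block has size 3, contributing (x − 3)^3

So m_A(x) = (x - 3)^3*(x + 1) = x^4 - 8*x^3 + 18*x^2 - 27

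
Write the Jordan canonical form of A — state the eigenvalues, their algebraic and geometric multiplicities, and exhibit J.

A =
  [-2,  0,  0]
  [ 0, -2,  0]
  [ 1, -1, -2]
J_2(-2) ⊕ J_1(-2)

The characteristic polynomial is
  det(x·I − A) = x^3 + 6*x^2 + 12*x + 8 = (x + 2)^3

Eigenvalues and multiplicities (the geometric multiplicity of λ is n − rank(A − λI), which equals the number of Jordan blocks for λ):
  λ = -2: algebraic multiplicity = 3, geometric multiplicity = 2

Determining the block sizes for each eigenvalue:
  λ = -2: 2 blocks summing to 3 forces exactly one block of size 2 and the rest size 1 → block sizes [2, 1]

Assembling the blocks gives a Jordan form
J =
  [-2,  1,  0]
  [ 0, -2,  0]
  [ 0,  0, -2]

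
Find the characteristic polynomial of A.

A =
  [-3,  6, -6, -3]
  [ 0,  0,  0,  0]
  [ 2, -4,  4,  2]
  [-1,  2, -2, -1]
x^4

Expanding det(x·I − A) (e.g. by cofactor expansion or by noting that A is similar to its Jordan form J, which has the same characteristic polynomial as A) gives
  χ_A(x) = x^4
which factors as x^4. The eigenvalues (with algebraic multiplicities) are λ = 0 with multiplicity 4.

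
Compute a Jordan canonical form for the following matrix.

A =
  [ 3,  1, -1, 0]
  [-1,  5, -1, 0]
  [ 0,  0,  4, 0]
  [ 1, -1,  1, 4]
J_2(4) ⊕ J_1(4) ⊕ J_1(4)

The characteristic polynomial is
  det(x·I − A) = x^4 - 16*x^3 + 96*x^2 - 256*x + 256 = (x - 4)^4

Eigenvalues and multiplicities (the geometric multiplicity of λ is n − rank(A − λI), which equals the number of Jordan blocks for λ):
  λ = 4: algebraic multiplicity = 4, geometric multiplicity = 3

Determining the block sizes for each eigenvalue:
  λ = 4: 3 blocks summing to 4 forces exactly one block of size 2 and the rest size 1 → block sizes [2, 1, 1]

Assembling the blocks gives a Jordan form
J =
  [4, 1, 0, 0]
  [0, 4, 0, 0]
  [0, 0, 4, 0]
  [0, 0, 0, 4]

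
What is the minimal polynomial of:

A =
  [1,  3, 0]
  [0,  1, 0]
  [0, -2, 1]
x^2 - 2*x + 1

The characteristic polynomial is χ_A(x) = (x - 1)^3, so the eigenvalues are known. The minimal polynomial is
  m_A(x) = Π_λ (x − λ)^{k_λ}
where k_λ is the size of the *largest* Jordan block for λ (equivalently, the smallest k with (A − λI)^k v = 0 for every generalised eigenvector v of λ).

  λ = 1: largest Jordan block has size 2, contributing (x − 1)^2

So m_A(x) = (x - 1)^2 = x^2 - 2*x + 1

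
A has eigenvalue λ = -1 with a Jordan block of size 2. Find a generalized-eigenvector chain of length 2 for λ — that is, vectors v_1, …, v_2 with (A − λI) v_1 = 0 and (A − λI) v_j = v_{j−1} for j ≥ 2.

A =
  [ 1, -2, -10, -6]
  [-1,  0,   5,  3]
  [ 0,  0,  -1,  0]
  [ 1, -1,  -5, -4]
A Jordan chain for λ = -1 of length 2:
v_1 = (2, -1, 0, 1)ᵀ
v_2 = (1, 0, 0, 0)ᵀ

Let N = A − (-1)·I. We want v_2 with N^2 v_2 = 0 but N^1 v_2 ≠ 0; then v_{j-1} := N · v_j for j = 2, …, 2.

Pick v_2 = (1, 0, 0, 0)ᵀ.
Then v_1 = N · v_2 = (2, -1, 0, 1)ᵀ.

Sanity check: (A − (-1)·I) v_1 = (0, 0, 0, 0)ᵀ = 0. ✓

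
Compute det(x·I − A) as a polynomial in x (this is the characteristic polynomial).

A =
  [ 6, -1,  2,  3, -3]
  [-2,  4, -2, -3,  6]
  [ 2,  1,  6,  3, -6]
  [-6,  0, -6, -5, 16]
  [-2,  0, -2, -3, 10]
x^5 - 21*x^4 + 176*x^3 - 736*x^2 + 1536*x - 1280

Expanding det(x·I − A) (e.g. by cofactor expansion or by noting that A is similar to its Jordan form J, which has the same characteristic polynomial as A) gives
  χ_A(x) = x^5 - 21*x^4 + 176*x^3 - 736*x^2 + 1536*x - 1280
which factors as (x - 5)*(x - 4)^4. The eigenvalues (with algebraic multiplicities) are λ = 4 with multiplicity 4, λ = 5 with multiplicity 1.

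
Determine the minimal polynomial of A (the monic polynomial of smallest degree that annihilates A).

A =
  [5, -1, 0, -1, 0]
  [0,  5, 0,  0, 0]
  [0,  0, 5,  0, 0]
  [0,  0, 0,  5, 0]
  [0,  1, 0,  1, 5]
x^2 - 10*x + 25

The characteristic polynomial is χ_A(x) = (x - 5)^5, so the eigenvalues are known. The minimal polynomial is
  m_A(x) = Π_λ (x − λ)^{k_λ}
where k_λ is the size of the *largest* Jordan block for λ (equivalently, the smallest k with (A − λI)^k v = 0 for every generalised eigenvector v of λ).

  λ = 5: largest Jordan block has size 2, contributing (x − 5)^2

So m_A(x) = (x - 5)^2 = x^2 - 10*x + 25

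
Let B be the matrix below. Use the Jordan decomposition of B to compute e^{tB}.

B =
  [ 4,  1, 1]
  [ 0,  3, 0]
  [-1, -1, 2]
e^{tB} =
  [t*exp(3*t) + exp(3*t), t*exp(3*t), t*exp(3*t)]
  [0, exp(3*t), 0]
  [-t*exp(3*t), -t*exp(3*t), -t*exp(3*t) + exp(3*t)]

Strategy: write B = P · J · P⁻¹ where J is a Jordan canonical form, so e^{tB} = P · e^{tJ} · P⁻¹, and e^{tJ} can be computed block-by-block.

B has Jordan form
J =
  [3, 1, 0]
  [0, 3, 0]
  [0, 0, 3]
(up to reordering of blocks).

Per-block formulas:
  For a 1×1 block at λ = 3: exp(t · [3]) = [e^(3t)].
  For a 2×2 Jordan block J_2(3): exp(t · J_2(3)) = e^(3t)·(I + t·N), where N is the 2×2 nilpotent shift.

After assembling e^{tJ} and conjugating by P, we get:

e^{tB} =
  [t*exp(3*t) + exp(3*t), t*exp(3*t), t*exp(3*t)]
  [0, exp(3*t), 0]
  [-t*exp(3*t), -t*exp(3*t), -t*exp(3*t) + exp(3*t)]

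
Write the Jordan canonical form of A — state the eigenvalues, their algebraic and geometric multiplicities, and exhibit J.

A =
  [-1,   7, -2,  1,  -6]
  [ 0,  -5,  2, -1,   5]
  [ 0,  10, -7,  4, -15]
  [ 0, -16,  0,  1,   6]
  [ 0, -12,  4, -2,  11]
J_3(-1) ⊕ J_2(1)

The characteristic polynomial is
  det(x·I − A) = x^5 + x^4 - 2*x^3 - 2*x^2 + x + 1 = (x - 1)^2*(x + 1)^3

Eigenvalues and multiplicities (the geometric multiplicity of λ is n − rank(A − λI), which equals the number of Jordan blocks for λ):
  λ = -1: algebraic multiplicity = 3, geometric multiplicity = 1
  λ = 1: algebraic multiplicity = 2, geometric multiplicity = 1

Determining the block sizes for each eigenvalue:
  λ = -1: one block (gm = 1), so the single block has size am = 3 → block sizes [3]
  λ = 1: one block (gm = 1), so the single block has size am = 2 → block sizes [2]

Assembling the blocks gives a Jordan form
J =
  [-1,  1,  0, 0, 0]
  [ 0, -1,  1, 0, 0]
  [ 0,  0, -1, 0, 0]
  [ 0,  0,  0, 1, 1]
  [ 0,  0,  0, 0, 1]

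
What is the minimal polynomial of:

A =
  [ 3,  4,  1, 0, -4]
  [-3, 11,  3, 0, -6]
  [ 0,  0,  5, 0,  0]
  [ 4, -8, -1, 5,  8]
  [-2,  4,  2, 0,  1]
x^3 - 15*x^2 + 75*x - 125

The characteristic polynomial is χ_A(x) = (x - 5)^5, so the eigenvalues are known. The minimal polynomial is
  m_A(x) = Π_λ (x − λ)^{k_λ}
where k_λ is the size of the *largest* Jordan block for λ (equivalently, the smallest k with (A − λI)^k v = 0 for every generalised eigenvector v of λ).

  λ = 5: largest Jordan block has size 3, contributing (x − 5)^3

So m_A(x) = (x - 5)^3 = x^3 - 15*x^2 + 75*x - 125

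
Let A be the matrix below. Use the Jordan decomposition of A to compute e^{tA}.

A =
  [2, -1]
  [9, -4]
e^{tA} =
  [3*t*exp(-t) + exp(-t), -t*exp(-t)]
  [9*t*exp(-t), -3*t*exp(-t) + exp(-t)]

Strategy: write A = P · J · P⁻¹ where J is a Jordan canonical form, so e^{tA} = P · e^{tJ} · P⁻¹, and e^{tJ} can be computed block-by-block.

A has Jordan form
J =
  [-1,  1]
  [ 0, -1]
(up to reordering of blocks).

Per-block formulas:
  For a 2×2 Jordan block J_2(-1): exp(t · J_2(-1)) = e^(-1t)·(I + t·N), where N is the 2×2 nilpotent shift.

After assembling e^{tJ} and conjugating by P, we get:

e^{tA} =
  [3*t*exp(-t) + exp(-t), -t*exp(-t)]
  [9*t*exp(-t), -3*t*exp(-t) + exp(-t)]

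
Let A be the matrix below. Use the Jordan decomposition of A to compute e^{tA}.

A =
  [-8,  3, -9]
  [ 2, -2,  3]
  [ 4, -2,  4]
e^{tA} =
  [3*t^2*exp(-2*t) - 6*t*exp(-2*t) + exp(-2*t), 3*t*exp(-2*t), 9*t^2*exp(-2*t)/2 - 9*t*exp(-2*t)]
  [2*t*exp(-2*t), exp(-2*t), 3*t*exp(-2*t)]
  [-2*t^2*exp(-2*t) + 4*t*exp(-2*t), -2*t*exp(-2*t), -3*t^2*exp(-2*t) + 6*t*exp(-2*t) + exp(-2*t)]

Strategy: write A = P · J · P⁻¹ where J is a Jordan canonical form, so e^{tA} = P · e^{tJ} · P⁻¹, and e^{tJ} can be computed block-by-block.

A has Jordan form
J =
  [-2,  1,  0]
  [ 0, -2,  1]
  [ 0,  0, -2]
(up to reordering of blocks).

Per-block formulas:
  For a 3×3 Jordan block J_3(-2): exp(t · J_3(-2)) = e^(-2t)·(I + t·N + (t^2/2)·N^2), where N is the 3×3 nilpotent shift.

After assembling e^{tJ} and conjugating by P, we get:

e^{tA} =
  [3*t^2*exp(-2*t) - 6*t*exp(-2*t) + exp(-2*t), 3*t*exp(-2*t), 9*t^2*exp(-2*t)/2 - 9*t*exp(-2*t)]
  [2*t*exp(-2*t), exp(-2*t), 3*t*exp(-2*t)]
  [-2*t^2*exp(-2*t) + 4*t*exp(-2*t), -2*t*exp(-2*t), -3*t^2*exp(-2*t) + 6*t*exp(-2*t) + exp(-2*t)]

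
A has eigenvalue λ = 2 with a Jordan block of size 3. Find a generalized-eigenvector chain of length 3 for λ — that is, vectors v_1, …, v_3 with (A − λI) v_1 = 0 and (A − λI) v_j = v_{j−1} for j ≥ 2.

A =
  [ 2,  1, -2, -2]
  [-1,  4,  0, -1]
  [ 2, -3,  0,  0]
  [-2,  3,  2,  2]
A Jordan chain for λ = 2 of length 3:
v_1 = (-1, 0, -1, 1)ᵀ
v_2 = (0, -1, 2, -2)ᵀ
v_3 = (1, 0, 0, 0)ᵀ

Let N = A − (2)·I. We want v_3 with N^3 v_3 = 0 but N^2 v_3 ≠ 0; then v_{j-1} := N · v_j for j = 3, …, 2.

Pick v_3 = (1, 0, 0, 0)ᵀ.
Then v_2 = N · v_3 = (0, -1, 2, -2)ᵀ.
Then v_1 = N · v_2 = (-1, 0, -1, 1)ᵀ.

Sanity check: (A − (2)·I) v_1 = (0, 0, 0, 0)ᵀ = 0. ✓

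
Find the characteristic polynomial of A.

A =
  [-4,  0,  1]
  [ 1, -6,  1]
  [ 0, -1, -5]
x^3 + 15*x^2 + 75*x + 125

Expanding det(x·I − A) (e.g. by cofactor expansion or by noting that A is similar to its Jordan form J, which has the same characteristic polynomial as A) gives
  χ_A(x) = x^3 + 15*x^2 + 75*x + 125
which factors as (x + 5)^3. The eigenvalues (with algebraic multiplicities) are λ = -5 with multiplicity 3.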